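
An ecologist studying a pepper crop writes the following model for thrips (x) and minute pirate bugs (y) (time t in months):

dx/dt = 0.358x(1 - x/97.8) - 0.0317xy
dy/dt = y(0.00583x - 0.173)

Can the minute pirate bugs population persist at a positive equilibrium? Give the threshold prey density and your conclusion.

Threshold x = 29.7; K > 29.7, so yes, the predator persists.

The predator equation gives dy/dt > 0 only when x > 0.173/0.00583 = 29.7.
Without the predator, x → K = 97.8. Since 97.8 > 29.7, the predator can invade and persist.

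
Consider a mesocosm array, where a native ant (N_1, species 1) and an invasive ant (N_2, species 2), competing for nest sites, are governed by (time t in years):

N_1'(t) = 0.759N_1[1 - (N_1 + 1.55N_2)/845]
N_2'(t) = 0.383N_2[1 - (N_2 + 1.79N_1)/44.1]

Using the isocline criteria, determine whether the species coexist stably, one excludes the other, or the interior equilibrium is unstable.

species 1 excludes species 2

Compare the nullcline intercepts: K1/α12 = 845/1.55 = 545 > K2 = 44.1; K2/α21 = 44.1/1.79 = 24.6 < K1 = 845.
Since the inequalities point opposite ways, species 1 can invade but species 2 cannot.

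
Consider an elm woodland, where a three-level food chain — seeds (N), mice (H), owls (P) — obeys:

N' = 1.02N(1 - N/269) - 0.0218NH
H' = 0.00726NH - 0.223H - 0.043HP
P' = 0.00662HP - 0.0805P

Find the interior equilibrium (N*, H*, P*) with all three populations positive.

N* ≈ 199, H* ≈ 12.2, P* ≈ 28.4

From dP/dt = 0: 0.00662H* = 0.0805, so H* = 12.2.
From dN/dt = 0: 1.02(1 - N*/269) = 0.0218·12.2, giving N* = 269·(1 - 0.26) = 199.
From dH/dt = 0: 0.00726·199 - 0.223 = 0.043P*, so P* = 1.22/0.043 = 28.4.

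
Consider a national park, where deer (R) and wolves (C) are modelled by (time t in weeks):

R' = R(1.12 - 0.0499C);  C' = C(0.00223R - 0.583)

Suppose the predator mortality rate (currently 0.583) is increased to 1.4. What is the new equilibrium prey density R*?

At the interior fixed point, setting dC/dt = 0 with C > 0 fixes R* = (predator death rate)/(RC coefficient) — independent of the other coefficients.
With the change, R* = 1.4/0.00223 = 628; it rises from 261.

R* ≈ 628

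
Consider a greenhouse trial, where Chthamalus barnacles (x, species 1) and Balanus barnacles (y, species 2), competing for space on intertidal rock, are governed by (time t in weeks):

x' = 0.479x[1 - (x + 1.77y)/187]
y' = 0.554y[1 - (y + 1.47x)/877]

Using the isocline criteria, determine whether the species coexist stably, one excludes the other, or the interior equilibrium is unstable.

Compare the nullcline intercepts: K1/α12 = 187/1.77 = 106 < K2 = 877; K2/α21 = 877/1.47 = 597 > K1 = 187.
Since the inequalities point opposite ways, species 2 can invade but species 1 cannot.

species 2 excludes species 1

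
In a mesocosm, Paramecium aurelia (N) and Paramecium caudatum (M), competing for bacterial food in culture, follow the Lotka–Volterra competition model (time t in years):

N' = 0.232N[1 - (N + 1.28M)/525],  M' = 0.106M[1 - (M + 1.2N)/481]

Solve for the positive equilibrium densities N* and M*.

Setting both brackets to zero gives the nullclines N + 1.28M = 525 and 1.2N + M = 481.
Substituting M = 481 - 1.2N into the first: N(1 - 1.28·1.2) = 525 - 1.28·481.
So N* = -90.7/-0.536 = 169, and then M* = 481 - 1.2·169 = 278.

N* ≈ 169, M* ≈ 278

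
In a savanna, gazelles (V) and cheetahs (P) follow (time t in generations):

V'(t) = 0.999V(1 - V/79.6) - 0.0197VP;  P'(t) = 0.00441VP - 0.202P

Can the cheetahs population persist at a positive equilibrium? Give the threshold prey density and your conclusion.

Threshold V = 45.8; K > 45.8, so yes, the predator persists.

The predator equation gives dP/dt > 0 only when V > 0.202/0.00441 = 45.8.
Without the predator, V → K = 79.6. Since 79.6 > 45.8, the predator can invade and persist.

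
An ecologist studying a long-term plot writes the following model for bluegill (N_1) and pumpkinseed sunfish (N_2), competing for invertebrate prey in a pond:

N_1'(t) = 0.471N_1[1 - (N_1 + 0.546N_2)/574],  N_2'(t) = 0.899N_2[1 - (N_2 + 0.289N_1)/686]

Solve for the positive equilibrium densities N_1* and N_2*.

Setting both brackets to zero gives the nullclines N_1 + 0.546N_2 = 574 and 0.289N_1 + N_2 = 686.
Substituting N_2 = 686 - 0.289N_1 into the first: N_1(1 - 0.546·0.289) = 574 - 0.546·686.
So N_1* = 199/0.842 = 237, and then N_2* = 686 - 0.289·237 = 618.

N_1* ≈ 237, N_2* ≈ 618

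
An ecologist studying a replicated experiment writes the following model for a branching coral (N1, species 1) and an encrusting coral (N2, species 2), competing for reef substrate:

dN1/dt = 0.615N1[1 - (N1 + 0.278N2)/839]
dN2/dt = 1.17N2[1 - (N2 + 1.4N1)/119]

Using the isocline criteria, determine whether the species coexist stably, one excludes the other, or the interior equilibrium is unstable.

species 1 excludes species 2

Compare the nullcline intercepts: K1/α12 = 839/0.278 = 3020 > K2 = 119; K2/α21 = 119/1.4 = 85 < K1 = 839.
Since the inequalities point opposite ways, species 1 can invade but species 2 cannot.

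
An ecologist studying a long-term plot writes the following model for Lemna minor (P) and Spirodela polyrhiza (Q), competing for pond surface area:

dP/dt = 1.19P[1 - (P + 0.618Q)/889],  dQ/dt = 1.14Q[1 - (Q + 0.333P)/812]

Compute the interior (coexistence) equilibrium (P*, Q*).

P* ≈ 488, Q* ≈ 650

Setting both brackets to zero gives the nullclines P + 0.618Q = 889 and 0.333P + Q = 812.
Substituting Q = 812 - 0.333P into the first: P(1 - 0.618·0.333) = 889 - 0.618·812.
So P* = 387/0.794 = 488, and then Q* = 812 - 0.333·488 = 650.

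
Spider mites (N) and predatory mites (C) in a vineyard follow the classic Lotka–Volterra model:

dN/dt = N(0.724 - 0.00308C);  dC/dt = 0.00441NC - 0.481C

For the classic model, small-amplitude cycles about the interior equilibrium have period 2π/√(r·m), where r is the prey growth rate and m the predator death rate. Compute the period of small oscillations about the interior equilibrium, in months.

Here r = 0.724 and m = 0.481, so r·m = 0.348.
ω = √0.348 = 0.59 per month, hence T = 2π/ω ≈ 10.6 months.

T ≈ 10.6 months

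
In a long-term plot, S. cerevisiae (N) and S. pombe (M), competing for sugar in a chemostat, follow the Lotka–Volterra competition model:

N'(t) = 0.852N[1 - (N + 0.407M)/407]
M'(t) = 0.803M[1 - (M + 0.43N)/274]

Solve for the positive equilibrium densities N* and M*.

Setting both brackets to zero gives the nullclines N + 0.407M = 407 and 0.43N + M = 274.
Substituting M = 274 - 0.43N into the first: N(1 - 0.407·0.43) = 407 - 0.407·274.
So N* = 295/0.825 = 358, and then M* = 274 - 0.43·358 = 120.

N* ≈ 358, M* ≈ 120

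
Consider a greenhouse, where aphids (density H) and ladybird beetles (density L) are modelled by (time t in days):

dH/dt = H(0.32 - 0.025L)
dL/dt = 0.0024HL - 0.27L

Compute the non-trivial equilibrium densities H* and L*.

Set dL/dt = 0 with L > 0: 0.0024H - 0.27 = 0, so H* = 0.27/0.0024 = 113.
Set dH/dt = 0 with H > 0: 0.32 - 0.025L = 0, so L* = 0.32/0.025 = 12.8.

H* ≈ 113, L* ≈ 12.8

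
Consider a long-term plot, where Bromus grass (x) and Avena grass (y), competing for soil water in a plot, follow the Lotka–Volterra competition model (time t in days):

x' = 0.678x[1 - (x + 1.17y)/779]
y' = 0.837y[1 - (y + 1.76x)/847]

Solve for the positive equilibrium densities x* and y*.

x* ≈ 200, y* ≈ 495

Setting both brackets to zero gives the nullclines x + 1.17y = 779 and 1.76x + y = 847.
Substituting y = 847 - 1.76x into the first: x(1 - 1.17·1.76) = 779 - 1.17·847.
So x* = -212/-1.06 = 200, and then y* = 847 - 1.76·200 = 495.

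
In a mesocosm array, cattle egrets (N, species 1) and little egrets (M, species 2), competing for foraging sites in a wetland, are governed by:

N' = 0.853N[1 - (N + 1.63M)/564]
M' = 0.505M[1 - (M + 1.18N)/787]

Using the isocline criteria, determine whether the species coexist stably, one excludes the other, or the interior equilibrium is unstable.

Compare the nullcline intercepts: K1/α12 = 564/1.63 = 346 < K2 = 787; K2/α21 = 787/1.18 = 667 > K1 = 564.
Since the inequalities point opposite ways, species 2 can invade but species 1 cannot.

species 2 excludes species 1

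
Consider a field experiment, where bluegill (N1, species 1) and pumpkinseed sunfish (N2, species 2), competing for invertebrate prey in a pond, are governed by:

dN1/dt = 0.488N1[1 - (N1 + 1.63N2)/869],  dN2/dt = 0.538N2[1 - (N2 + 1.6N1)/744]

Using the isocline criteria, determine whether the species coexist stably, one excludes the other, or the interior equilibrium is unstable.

unstable coexistence (outcome depends on initial conditions)

Compare the nullcline intercepts: K1/α12 = 869/1.63 = 533 < K2 = 744; K2/α21 = 744/1.6 = 465 < K1 = 869.
Since both are reversed, neither can invade when rare; the interior point is a saddle.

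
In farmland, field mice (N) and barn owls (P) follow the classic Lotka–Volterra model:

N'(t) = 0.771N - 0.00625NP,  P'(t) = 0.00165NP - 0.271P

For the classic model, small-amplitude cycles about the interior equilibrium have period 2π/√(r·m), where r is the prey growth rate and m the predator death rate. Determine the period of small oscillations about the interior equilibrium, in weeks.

T ≈ 13.7 weeks

Here r = 0.771 and m = 0.271, so r·m = 0.209.
ω = √0.209 = 0.457 per week, hence T = 2π/ω ≈ 13.7 weeks.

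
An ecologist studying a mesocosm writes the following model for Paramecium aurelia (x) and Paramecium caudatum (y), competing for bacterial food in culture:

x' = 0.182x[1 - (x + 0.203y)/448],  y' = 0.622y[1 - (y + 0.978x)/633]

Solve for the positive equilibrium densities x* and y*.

Setting both brackets to zero gives the nullclines x + 0.203y = 448 and 0.978x + y = 633.
Substituting y = 633 - 0.978x into the first: x(1 - 0.203·0.978) = 448 - 0.203·633.
So x* = 320/0.801 = 399, and then y* = 633 - 0.978·399 = 243.

x* ≈ 399, y* ≈ 243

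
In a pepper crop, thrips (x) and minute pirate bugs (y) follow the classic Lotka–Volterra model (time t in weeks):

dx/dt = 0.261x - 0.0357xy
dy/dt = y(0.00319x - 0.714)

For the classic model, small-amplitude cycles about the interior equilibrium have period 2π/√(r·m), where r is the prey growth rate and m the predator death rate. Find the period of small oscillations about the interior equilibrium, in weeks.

T ≈ 14.6 weeks

Here r = 0.261 and m = 0.714, so r·m = 0.186.
ω = √0.186 = 0.432 per week, hence T = 2π/ω ≈ 14.6 weeks.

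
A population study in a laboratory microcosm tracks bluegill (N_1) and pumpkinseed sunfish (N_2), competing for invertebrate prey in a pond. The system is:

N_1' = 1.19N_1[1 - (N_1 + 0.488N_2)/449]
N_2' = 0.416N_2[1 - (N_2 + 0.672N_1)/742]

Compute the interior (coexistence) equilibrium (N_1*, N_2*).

N_1* ≈ 129, N_2* ≈ 655

Setting both brackets to zero gives the nullclines N_1 + 0.488N_2 = 449 and 0.672N_1 + N_2 = 742.
Substituting N_2 = 742 - 0.672N_1 into the first: N_1(1 - 0.488·0.672) = 449 - 0.488·742.
So N_1* = 86.9/0.672 = 129, and then N_2* = 742 - 0.672·129 = 655.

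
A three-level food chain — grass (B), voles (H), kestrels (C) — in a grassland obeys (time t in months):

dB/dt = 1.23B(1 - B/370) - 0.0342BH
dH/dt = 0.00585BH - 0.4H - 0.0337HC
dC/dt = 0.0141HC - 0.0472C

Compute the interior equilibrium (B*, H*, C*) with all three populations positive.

B* ≈ 336, H* ≈ 3.35, C* ≈ 46.4

From dC/dt = 0: 0.0141H* = 0.0472, so H* = 3.35.
From dB/dt = 0: 1.23(1 - B*/370) = 0.0342·3.35, giving B* = 370·(1 - 0.0931) = 336.
From dH/dt = 0: 0.00585·336 - 0.4 = 0.0337C*, so C* = 1.56/0.0337 = 46.4.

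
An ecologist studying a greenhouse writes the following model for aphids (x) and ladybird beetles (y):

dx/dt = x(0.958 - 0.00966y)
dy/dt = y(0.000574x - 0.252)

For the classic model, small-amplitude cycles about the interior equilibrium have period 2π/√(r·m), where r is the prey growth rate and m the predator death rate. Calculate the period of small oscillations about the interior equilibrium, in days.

T ≈ 12.8 days

Here r = 0.958 and m = 0.252, so r·m = 0.241.
ω = √0.241 = 0.491 per day, hence T = 2π/ω ≈ 12.8 days.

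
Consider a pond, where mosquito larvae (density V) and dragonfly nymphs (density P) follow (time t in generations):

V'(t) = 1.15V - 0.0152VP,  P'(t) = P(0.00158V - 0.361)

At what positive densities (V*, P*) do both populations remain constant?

V* ≈ 228, P* ≈ 75.7

Set dP/dt = 0 with P > 0: 0.00158V - 0.361 = 0, so V* = 0.361/0.00158 = 228.
Set dV/dt = 0 with V > 0: 1.15 - 0.0152P = 0, so P* = 1.15/0.0152 = 75.7.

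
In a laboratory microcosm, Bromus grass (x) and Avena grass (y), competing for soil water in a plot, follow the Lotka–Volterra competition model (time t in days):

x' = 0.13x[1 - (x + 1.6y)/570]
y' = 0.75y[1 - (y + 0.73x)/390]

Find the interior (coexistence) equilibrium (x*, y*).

x* ≈ 321, y* ≈ 155

Setting both brackets to zero gives the nullclines x + 1.6y = 570 and 0.73x + y = 390.
Substituting y = 390 - 0.73x into the first: x(1 - 1.6·0.73) = 570 - 1.6·390.
So x* = -54/-0.168 = 321, and then y* = 390 - 0.73·321 = 155.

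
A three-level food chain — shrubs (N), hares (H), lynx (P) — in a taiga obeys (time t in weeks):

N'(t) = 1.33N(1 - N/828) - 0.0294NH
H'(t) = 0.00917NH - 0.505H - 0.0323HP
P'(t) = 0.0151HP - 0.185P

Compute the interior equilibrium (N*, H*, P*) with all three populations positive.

N* ≈ 604, H* ≈ 12.3, P* ≈ 156

From dP/dt = 0: 0.0151H* = 0.185, so H* = 12.3.
From dN/dt = 0: 1.33(1 - N*/828) = 0.0294·12.3, giving N* = 828·(1 - 0.271) = 604.
From dH/dt = 0: 0.00917·604 - 0.505 = 0.0323P*, so P* = 5.03/0.0323 = 156.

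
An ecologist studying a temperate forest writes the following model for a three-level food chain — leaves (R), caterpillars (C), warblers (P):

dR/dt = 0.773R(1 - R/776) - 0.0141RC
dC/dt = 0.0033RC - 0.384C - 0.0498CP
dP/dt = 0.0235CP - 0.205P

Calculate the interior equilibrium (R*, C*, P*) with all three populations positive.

From dP/dt = 0: 0.0235C* = 0.205, so C* = 8.72.
From dR/dt = 0: 0.773(1 - R*/776) = 0.0141·8.72, giving R* = 776·(1 - 0.159) = 653.
From dC/dt = 0: 0.0033·653 - 0.384 = 0.0498P*, so P* = 1.77/0.0498 = 35.5.

R* ≈ 653, C* ≈ 8.72, P* ≈ 35.5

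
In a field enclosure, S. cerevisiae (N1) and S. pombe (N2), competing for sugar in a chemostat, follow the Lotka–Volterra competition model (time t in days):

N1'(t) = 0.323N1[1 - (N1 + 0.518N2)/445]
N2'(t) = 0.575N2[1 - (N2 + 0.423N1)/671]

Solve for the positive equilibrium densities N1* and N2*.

Setting both brackets to zero gives the nullclines N1 + 0.518N2 = 445 and 0.423N1 + N2 = 671.
Substituting N2 = 671 - 0.423N1 into the first: N1(1 - 0.518·0.423) = 445 - 0.518·671.
So N1* = 97.4/0.781 = 125, and then N2* = 671 - 0.423·125 = 618.

N1* ≈ 125, N2* ≈ 618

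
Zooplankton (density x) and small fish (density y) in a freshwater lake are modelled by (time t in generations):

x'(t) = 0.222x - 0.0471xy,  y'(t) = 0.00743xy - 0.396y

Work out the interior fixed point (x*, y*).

x* ≈ 53.3, y* ≈ 4.71

Set dy/dt = 0 with y > 0: 0.00743x - 0.396 = 0, so x* = 0.396/0.00743 = 53.3.
Set dx/dt = 0 with x > 0: 0.222 - 0.0471y = 0, so y* = 0.222/0.0471 = 4.71.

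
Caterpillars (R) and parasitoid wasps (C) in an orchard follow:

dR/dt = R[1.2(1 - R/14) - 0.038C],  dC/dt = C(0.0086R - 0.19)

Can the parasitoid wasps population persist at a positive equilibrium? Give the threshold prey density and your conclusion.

Threshold R = 22.1; K < 22.1, so no, the predator goes extinct.

The predator equation gives dC/dt > 0 only when R > 0.19/0.0086 = 22.1.
Without the predator, R → K = 14. Since 14 < 22.1, the predator cannot invade.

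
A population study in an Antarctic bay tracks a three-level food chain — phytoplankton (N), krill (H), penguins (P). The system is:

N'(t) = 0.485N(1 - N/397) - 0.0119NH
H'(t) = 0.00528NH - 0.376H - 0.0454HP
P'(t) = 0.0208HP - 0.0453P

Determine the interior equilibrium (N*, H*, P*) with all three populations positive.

N* ≈ 376, H* ≈ 2.18, P* ≈ 35.4

From dP/dt = 0: 0.0208H* = 0.0453, so H* = 2.18.
From dN/dt = 0: 0.485(1 - N*/397) = 0.0119·2.18, giving N* = 397·(1 - 0.0534) = 376.
From dH/dt = 0: 0.00528·376 - 0.376 = 0.0454P*, so P* = 1.61/0.0454 = 35.4.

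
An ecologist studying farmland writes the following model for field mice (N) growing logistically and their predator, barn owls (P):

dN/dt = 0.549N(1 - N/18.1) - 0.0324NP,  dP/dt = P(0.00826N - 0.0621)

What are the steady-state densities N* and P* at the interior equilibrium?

N* ≈ 7.52, P* ≈ 9.91

From dP/dt = 0 with P > 0: 0.00826N* = 0.0621, so N* = 7.52.
Substitute into dN/dt = 0: 0.549(1 - 7.52/18.1) = 0.0324P*.
The bracket is 0.585, giving P* = 0.321/0.0324 = 9.91.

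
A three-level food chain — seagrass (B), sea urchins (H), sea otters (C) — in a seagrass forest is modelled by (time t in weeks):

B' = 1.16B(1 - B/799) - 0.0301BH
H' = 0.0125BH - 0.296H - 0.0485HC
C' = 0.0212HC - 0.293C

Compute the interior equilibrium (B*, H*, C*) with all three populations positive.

B* ≈ 512, H* ≈ 13.8, C* ≈ 126

From dC/dt = 0: 0.0212H* = 0.293, so H* = 13.8.
From dB/dt = 0: 1.16(1 - B*/799) = 0.0301·13.8, giving B* = 799·(1 - 0.359) = 512.
From dH/dt = 0: 0.0125·512 - 0.296 = 0.0485C*, so C* = 6.11/0.0485 = 126.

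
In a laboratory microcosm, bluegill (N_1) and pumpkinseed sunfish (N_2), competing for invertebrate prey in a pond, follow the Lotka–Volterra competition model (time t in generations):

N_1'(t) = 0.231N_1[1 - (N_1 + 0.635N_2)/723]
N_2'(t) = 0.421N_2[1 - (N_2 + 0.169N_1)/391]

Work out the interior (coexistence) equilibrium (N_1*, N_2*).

N_1* ≈ 532, N_2* ≈ 301

Setting both brackets to zero gives the nullclines N_1 + 0.635N_2 = 723 and 0.169N_1 + N_2 = 391.
Substituting N_2 = 391 - 0.169N_1 into the first: N_1(1 - 0.635·0.169) = 723 - 0.635·391.
So N_1* = 475/0.893 = 532, and then N_2* = 391 - 0.169·532 = 301.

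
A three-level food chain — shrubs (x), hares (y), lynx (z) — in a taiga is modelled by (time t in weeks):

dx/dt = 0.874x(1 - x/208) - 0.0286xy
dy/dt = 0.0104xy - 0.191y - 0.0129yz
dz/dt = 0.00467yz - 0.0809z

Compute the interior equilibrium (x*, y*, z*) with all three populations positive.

x* ≈ 90.1, y* ≈ 17.3, z* ≈ 57.8

From dz/dt = 0: 0.00467y* = 0.0809, so y* = 17.3.
From dx/dt = 0: 0.874(1 - x*/208) = 0.0286·17.3, giving x* = 208·(1 - 0.567) = 90.1.
From dy/dt = 0: 0.0104·90.1 - 0.191 = 0.0129z*, so z* = 0.746/0.0129 = 57.8.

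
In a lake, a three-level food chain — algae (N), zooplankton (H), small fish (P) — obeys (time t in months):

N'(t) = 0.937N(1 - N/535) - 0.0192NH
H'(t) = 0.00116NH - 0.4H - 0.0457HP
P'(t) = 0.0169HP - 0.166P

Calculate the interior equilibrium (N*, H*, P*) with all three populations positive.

From dP/dt = 0: 0.0169H* = 0.166, so H* = 9.82.
From dN/dt = 0: 0.937(1 - N*/535) = 0.0192·9.82, giving N* = 535·(1 - 0.201) = 427.
From dH/dt = 0: 0.00116·427 - 0.4 = 0.0457P*, so P* = 0.0957/0.0457 = 2.09.

N* ≈ 427, H* ≈ 9.82, P* ≈ 2.09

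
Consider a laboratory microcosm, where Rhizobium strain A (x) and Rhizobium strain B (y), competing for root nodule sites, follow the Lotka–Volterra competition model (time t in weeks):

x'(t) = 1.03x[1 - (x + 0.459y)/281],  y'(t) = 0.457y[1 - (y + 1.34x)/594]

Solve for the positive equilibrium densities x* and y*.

Setting both brackets to zero gives the nullclines x + 0.459y = 281 and 1.34x + y = 594.
Substituting y = 594 - 1.34x into the first: x(1 - 0.459·1.34) = 281 - 0.459·594.
So x* = 8.35/0.385 = 21.7, and then y* = 594 - 1.34·21.7 = 565.

x* ≈ 21.7, y* ≈ 565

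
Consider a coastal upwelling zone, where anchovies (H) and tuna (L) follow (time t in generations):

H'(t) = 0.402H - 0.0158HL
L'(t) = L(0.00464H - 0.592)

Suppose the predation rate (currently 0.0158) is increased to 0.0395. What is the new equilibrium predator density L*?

At the interior fixed point, setting dH/dt = 0 with H > 0 fixes L* = (prey growth rate)/(HL coefficient) — independent of the other coefficients.
With the change, L* = 0.402/0.0395 = 10.2; it falls from 25.4.

L* ≈ 10.2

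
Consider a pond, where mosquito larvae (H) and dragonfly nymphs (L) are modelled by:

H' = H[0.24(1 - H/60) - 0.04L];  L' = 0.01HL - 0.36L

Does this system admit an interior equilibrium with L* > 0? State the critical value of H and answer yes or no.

The predator equation gives dL/dt > 0 only when H > 0.36/0.01 = 36.
Without the predator, H → K = 60. Since 60 > 36, the predator can invade and persist.

Threshold H = 36; K > 36, so yes, the predator persists.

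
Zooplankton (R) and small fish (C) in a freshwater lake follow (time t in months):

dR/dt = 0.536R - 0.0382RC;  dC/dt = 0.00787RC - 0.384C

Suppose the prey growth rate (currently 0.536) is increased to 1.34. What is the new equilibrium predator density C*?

At the interior fixed point, setting dR/dt = 0 with R > 0 fixes C* = (prey growth rate)/(RC coefficient) — independent of the other coefficients.
With the change, C* = 1.34/0.0382 = 35.1; it rises from 14.

C* ≈ 35.1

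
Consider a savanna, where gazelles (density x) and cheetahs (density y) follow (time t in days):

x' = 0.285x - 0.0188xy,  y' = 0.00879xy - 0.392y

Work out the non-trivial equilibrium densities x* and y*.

x* ≈ 44.6, y* ≈ 15.2

Set dy/dt = 0 with y > 0: 0.00879x - 0.392 = 0, so x* = 0.392/0.00879 = 44.6.
Set dx/dt = 0 with x > 0: 0.285 - 0.0188y = 0, so y* = 0.285/0.0188 = 15.2.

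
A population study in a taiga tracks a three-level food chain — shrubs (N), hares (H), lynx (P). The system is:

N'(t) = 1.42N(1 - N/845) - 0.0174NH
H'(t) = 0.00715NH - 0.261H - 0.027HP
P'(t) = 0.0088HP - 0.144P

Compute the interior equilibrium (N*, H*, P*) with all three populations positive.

From dP/dt = 0: 0.0088H* = 0.144, so H* = 16.4.
From dN/dt = 0: 1.42(1 - N*/845) = 0.0174·16.4, giving N* = 845·(1 - 0.201) = 676.
From dH/dt = 0: 0.00715·676 - 0.261 = 0.027P*, so P* = 4.57/0.027 = 169.

N* ≈ 676, H* ≈ 16.4, P* ≈ 169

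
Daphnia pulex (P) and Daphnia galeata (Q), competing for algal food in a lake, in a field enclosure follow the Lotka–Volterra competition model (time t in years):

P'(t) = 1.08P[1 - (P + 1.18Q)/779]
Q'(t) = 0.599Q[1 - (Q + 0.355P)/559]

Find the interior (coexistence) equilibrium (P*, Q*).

P* ≈ 205, Q* ≈ 486

Setting both brackets to zero gives the nullclines P + 1.18Q = 779 and 0.355P + Q = 559.
Substituting Q = 559 - 0.355P into the first: P(1 - 1.18·0.355) = 779 - 1.18·559.
So P* = 119/0.581 = 205, and then Q* = 559 - 0.355·205 = 486.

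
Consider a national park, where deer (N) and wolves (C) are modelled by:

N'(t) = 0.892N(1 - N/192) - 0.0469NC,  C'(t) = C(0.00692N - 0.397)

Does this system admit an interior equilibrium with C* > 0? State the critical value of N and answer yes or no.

The predator equation gives dC/dt > 0 only when N > 0.397/0.00692 = 57.4.
Without the predator, N → K = 192. Since 192 > 57.4, the predator can invade and persist.

Threshold N = 57.4; K > 57.4, so yes, the predator persists.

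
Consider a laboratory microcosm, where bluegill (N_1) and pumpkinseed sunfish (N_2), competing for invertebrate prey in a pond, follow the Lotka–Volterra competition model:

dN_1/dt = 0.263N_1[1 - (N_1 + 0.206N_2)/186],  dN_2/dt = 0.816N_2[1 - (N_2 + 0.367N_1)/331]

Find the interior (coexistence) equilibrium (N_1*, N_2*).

N_1* ≈ 127, N_2* ≈ 284

Setting both brackets to zero gives the nullclines N_1 + 0.206N_2 = 186 and 0.367N_1 + N_2 = 331.
Substituting N_2 = 331 - 0.367N_1 into the first: N_1(1 - 0.206·0.367) = 186 - 0.206·331.
So N_1* = 118/0.924 = 127, and then N_2* = 331 - 0.367·127 = 284.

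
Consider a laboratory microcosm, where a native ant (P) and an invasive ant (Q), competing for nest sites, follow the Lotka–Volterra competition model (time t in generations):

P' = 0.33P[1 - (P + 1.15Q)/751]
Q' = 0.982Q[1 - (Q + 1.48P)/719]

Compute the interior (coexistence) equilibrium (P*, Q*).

P* ≈ 108, Q* ≈ 559

Setting both brackets to zero gives the nullclines P + 1.15Q = 751 and 1.48P + Q = 719.
Substituting Q = 719 - 1.48P into the first: P(1 - 1.15·1.48) = 751 - 1.15·719.
So P* = -75.8/-0.702 = 108, and then Q* = 719 - 1.48·108 = 559.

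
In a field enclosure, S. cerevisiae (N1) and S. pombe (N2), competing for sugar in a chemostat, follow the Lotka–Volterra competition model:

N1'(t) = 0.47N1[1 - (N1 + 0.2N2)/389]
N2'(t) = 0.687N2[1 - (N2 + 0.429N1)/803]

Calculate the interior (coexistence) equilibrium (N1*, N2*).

N1* ≈ 250, N2* ≈ 696

Setting both brackets to zero gives the nullclines N1 + 0.2N2 = 389 and 0.429N1 + N2 = 803.
Substituting N2 = 803 - 0.429N1 into the first: N1(1 - 0.2·0.429) = 389 - 0.2·803.
So N1* = 228/0.914 = 250, and then N2* = 803 - 0.429·250 = 696.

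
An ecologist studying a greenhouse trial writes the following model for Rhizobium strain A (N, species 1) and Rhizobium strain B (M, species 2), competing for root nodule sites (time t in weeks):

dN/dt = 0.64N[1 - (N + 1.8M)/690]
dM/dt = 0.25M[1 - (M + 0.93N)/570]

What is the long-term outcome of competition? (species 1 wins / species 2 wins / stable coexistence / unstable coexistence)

Compare the nullcline intercepts: K1/α12 = 690/1.8 = 383 < K2 = 570; K2/α21 = 570/0.93 = 613 < K1 = 690.
Since both are reversed, neither can invade when rare; the interior point is a saddle.

unstable coexistence (outcome depends on initial conditions)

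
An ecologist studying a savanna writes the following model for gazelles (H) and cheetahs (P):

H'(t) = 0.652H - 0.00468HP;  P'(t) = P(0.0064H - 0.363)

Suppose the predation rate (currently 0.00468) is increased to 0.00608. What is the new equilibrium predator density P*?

P* ≈ 107

At the interior fixed point, setting dH/dt = 0 with H > 0 fixes P* = (prey growth rate)/(HP coefficient) — independent of the other coefficients.
With the change, P* = 0.652/0.00608 = 107; it falls from 139.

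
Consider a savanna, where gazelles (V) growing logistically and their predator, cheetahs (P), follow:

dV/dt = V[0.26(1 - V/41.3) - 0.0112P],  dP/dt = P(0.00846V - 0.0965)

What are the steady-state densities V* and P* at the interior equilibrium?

From dP/dt = 0 with P > 0: 0.00846V* = 0.0965, so V* = 11.4.
Substitute into dV/dt = 0: 0.26(1 - 11.4/41.3) = 0.0112P*.
The bracket is 0.724, giving P* = 0.188/0.0112 = 16.8.

V* ≈ 11.4, P* ≈ 16.8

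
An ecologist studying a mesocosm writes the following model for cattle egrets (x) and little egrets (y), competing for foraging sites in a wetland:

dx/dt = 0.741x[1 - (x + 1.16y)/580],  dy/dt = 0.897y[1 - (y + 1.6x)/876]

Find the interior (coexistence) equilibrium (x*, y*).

x* ≈ 510, y* ≈ 60.7

Setting both brackets to zero gives the nullclines x + 1.16y = 580 and 1.6x + y = 876.
Substituting y = 876 - 1.6x into the first: x(1 - 1.16·1.6) = 580 - 1.16·876.
So x* = -436/-0.856 = 510, and then y* = 876 - 1.6·510 = 60.7.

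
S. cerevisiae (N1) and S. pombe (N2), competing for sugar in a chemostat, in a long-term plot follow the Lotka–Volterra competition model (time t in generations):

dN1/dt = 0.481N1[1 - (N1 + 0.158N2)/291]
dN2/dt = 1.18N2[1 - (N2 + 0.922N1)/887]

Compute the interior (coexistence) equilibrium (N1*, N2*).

N1* ≈ 177, N2* ≈ 724

Setting both brackets to zero gives the nullclines N1 + 0.158N2 = 291 and 0.922N1 + N2 = 887.
Substituting N2 = 887 - 0.922N1 into the first: N1(1 - 0.158·0.922) = 291 - 0.158·887.
So N1* = 151/0.854 = 177, and then N2* = 887 - 0.922·177 = 724.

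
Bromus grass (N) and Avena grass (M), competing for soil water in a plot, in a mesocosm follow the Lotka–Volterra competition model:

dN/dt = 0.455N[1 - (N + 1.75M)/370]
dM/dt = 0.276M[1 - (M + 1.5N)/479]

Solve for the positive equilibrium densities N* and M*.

Setting both brackets to zero gives the nullclines N + 1.75M = 370 and 1.5N + M = 479.
Substituting M = 479 - 1.5N into the first: N(1 - 1.75·1.5) = 370 - 1.75·479.
So N* = -468/-1.62 = 288, and then M* = 479 - 1.5·288 = 46.8.

N* ≈ 288, M* ≈ 46.8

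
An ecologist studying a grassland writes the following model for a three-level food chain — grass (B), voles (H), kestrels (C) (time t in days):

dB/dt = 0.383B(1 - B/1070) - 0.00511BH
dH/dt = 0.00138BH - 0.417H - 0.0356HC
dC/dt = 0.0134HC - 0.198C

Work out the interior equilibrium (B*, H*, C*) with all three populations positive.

B* ≈ 859, H* ≈ 14.8, C* ≈ 21.6

From dC/dt = 0: 0.0134H* = 0.198, so H* = 14.8.
From dB/dt = 0: 0.383(1 - B*/1070) = 0.00511·14.8, giving B* = 1070·(1 - 0.197) = 859.
From dH/dt = 0: 0.00138·859 - 0.417 = 0.0356C*, so C* = 0.768/0.0356 = 21.6.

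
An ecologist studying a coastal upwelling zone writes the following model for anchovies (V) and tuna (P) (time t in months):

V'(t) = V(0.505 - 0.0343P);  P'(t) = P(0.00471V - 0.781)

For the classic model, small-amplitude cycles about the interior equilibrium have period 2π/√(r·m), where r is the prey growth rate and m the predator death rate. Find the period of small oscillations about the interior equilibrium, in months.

T ≈ 10 months

Here r = 0.505 and m = 0.781, so r·m = 0.394.
ω = √0.394 = 0.628 per month, hence T = 2π/ω ≈ 10 months.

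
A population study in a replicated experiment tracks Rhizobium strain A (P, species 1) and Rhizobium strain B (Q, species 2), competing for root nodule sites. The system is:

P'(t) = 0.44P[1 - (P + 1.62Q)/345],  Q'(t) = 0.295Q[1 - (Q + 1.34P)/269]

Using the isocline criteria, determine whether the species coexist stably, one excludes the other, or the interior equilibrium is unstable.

unstable coexistence (outcome depends on initial conditions)

Compare the nullcline intercepts: K1/α12 = 345/1.62 = 213 < K2 = 269; K2/α21 = 269/1.34 = 201 < K1 = 345.
Since both are reversed, neither can invade when rare; the interior point is a saddle.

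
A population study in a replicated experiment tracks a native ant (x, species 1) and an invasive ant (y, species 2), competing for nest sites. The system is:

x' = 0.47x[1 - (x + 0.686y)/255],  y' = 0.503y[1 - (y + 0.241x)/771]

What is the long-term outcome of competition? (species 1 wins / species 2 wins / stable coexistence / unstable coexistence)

species 2 excludes species 1

Compare the nullcline intercepts: K1/α12 = 255/0.686 = 372 < K2 = 771; K2/α21 = 771/0.241 = 3200 > K1 = 255.
Since the inequalities point opposite ways, species 2 can invade but species 1 cannot.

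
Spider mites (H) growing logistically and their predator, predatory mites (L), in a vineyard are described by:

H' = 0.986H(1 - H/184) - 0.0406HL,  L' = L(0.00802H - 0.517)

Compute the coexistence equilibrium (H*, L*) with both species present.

From dL/dt = 0 with L > 0: 0.00802H* = 0.517, so H* = 64.5.
Substitute into dH/dt = 0: 0.986(1 - 64.5/184) = 0.0406L*.
The bracket is 0.65, giving L* = 0.641/0.0406 = 15.8.

H* ≈ 64.5, L* ≈ 15.8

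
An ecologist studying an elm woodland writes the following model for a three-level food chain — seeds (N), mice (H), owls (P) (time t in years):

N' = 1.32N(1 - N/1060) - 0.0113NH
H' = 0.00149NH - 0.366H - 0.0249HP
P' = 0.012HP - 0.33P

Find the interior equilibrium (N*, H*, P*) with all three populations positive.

N* ≈ 810, H* ≈ 27.5, P* ≈ 33.8

From dP/dt = 0: 0.012H* = 0.33, so H* = 27.5.
From dN/dt = 0: 1.32(1 - N*/1060) = 0.0113·27.5, giving N* = 1060·(1 - 0.235) = 810.
From dH/dt = 0: 0.00149·810 - 0.366 = 0.0249P*, so P* = 0.842/0.0249 = 33.8.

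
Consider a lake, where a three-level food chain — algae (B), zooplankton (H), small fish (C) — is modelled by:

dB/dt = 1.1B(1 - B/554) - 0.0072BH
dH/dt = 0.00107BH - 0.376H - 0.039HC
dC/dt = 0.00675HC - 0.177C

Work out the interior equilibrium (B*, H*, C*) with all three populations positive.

B* ≈ 459, H* ≈ 26.2, C* ≈ 2.95

From dC/dt = 0: 0.00675H* = 0.177, so H* = 26.2.
From dB/dt = 0: 1.1(1 - B*/554) = 0.0072·26.2, giving B* = 554·(1 - 0.172) = 459.
From dH/dt = 0: 0.00107·459 - 0.376 = 0.039C*, so C* = 0.115/0.039 = 2.95.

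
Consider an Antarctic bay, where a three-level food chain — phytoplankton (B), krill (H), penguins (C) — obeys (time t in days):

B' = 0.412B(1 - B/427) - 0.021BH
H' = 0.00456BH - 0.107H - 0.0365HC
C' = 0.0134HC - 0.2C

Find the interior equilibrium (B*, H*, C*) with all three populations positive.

From dC/dt = 0: 0.0134H* = 0.2, so H* = 14.9.
From dB/dt = 0: 0.412(1 - B*/427) = 0.021·14.9, giving B* = 427·(1 - 0.761) = 102.
From dH/dt = 0: 0.00456·102 - 0.107 = 0.0365C*, so C* = 0.359/0.0365 = 9.83.

B* ≈ 102, H* ≈ 14.9, C* ≈ 9.83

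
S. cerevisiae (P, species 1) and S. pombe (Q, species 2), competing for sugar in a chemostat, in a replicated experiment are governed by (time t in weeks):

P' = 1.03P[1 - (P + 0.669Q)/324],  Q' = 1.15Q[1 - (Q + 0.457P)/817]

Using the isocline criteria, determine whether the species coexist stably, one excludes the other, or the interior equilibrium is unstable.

species 2 excludes species 1

Compare the nullcline intercepts: K1/α12 = 324/0.669 = 484 < K2 = 817; K2/α21 = 817/0.457 = 1790 > K1 = 324.
Since the inequalities point opposite ways, species 2 can invade but species 1 cannot.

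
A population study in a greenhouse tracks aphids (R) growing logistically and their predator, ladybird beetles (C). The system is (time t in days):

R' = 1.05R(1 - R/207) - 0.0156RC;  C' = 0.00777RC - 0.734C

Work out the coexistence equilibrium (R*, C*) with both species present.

From dC/dt = 0 with C > 0: 0.00777R* = 0.734, so R* = 94.5.
Substitute into dR/dt = 0: 1.05(1 - 94.5/207) = 0.0156C*.
The bracket is 0.544, giving C* = 0.571/0.0156 = 36.6.

R* ≈ 94.5, C* ≈ 36.6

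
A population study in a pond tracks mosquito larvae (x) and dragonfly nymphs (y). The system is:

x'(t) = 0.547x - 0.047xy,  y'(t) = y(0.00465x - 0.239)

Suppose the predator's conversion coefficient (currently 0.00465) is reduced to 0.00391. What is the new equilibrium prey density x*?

x* ≈ 61.1

At the interior fixed point, setting dy/dt = 0 with y > 0 fixes x* = (predator death rate)/(xy coefficient) — independent of the other coefficients.
With the change, x* = 0.239/0.00391 = 61.1; it rises from 51.4.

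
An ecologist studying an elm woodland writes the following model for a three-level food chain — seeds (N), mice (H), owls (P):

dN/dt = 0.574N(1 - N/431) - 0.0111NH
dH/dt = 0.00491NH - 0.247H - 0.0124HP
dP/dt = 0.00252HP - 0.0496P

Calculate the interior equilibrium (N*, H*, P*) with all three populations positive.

N* ≈ 267, H* ≈ 19.7, P* ≈ 85.8

From dP/dt = 0: 0.00252H* = 0.0496, so H* = 19.7.
From dN/dt = 0: 0.574(1 - N*/431) = 0.0111·19.7, giving N* = 431·(1 - 0.381) = 267.
From dH/dt = 0: 0.00491·267 - 0.247 = 0.0124P*, so P* = 1.06/0.0124 = 85.8.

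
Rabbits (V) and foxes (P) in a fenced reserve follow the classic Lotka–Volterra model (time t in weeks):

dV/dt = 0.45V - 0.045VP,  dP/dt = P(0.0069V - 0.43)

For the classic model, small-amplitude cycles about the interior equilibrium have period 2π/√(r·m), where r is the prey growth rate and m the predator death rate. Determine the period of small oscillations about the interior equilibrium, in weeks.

T ≈ 14.3 weeks

Here r = 0.45 and m = 0.43, so r·m = 0.194.
ω = √0.194 = 0.44 per week, hence T = 2π/ω ≈ 14.3 weeks.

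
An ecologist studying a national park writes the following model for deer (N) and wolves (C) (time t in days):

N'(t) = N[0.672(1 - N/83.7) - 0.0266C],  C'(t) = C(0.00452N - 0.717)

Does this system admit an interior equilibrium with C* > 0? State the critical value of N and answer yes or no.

The predator equation gives dC/dt > 0 only when N > 0.717/0.00452 = 159.
Without the predator, N → K = 83.7. Since 83.7 < 159, the predator cannot invade.

Threshold N = 159; K < 159, so no, the predator goes extinct.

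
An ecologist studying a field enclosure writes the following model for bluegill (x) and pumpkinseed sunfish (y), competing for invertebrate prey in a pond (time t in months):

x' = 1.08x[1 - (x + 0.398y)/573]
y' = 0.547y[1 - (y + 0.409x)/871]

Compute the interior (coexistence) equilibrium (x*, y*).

x* ≈ 270, y* ≈ 760

Setting both brackets to zero gives the nullclines x + 0.398y = 573 and 0.409x + y = 871.
Substituting y = 871 - 0.409x into the first: x(1 - 0.398·0.409) = 573 - 0.398·871.
So x* = 226/0.837 = 270, and then y* = 871 - 0.409·270 = 760.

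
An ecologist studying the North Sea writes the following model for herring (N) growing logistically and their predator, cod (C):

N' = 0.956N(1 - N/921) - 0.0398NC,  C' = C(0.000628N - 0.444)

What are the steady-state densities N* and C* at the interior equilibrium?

From dC/dt = 0 with C > 0: 0.000628N* = 0.444, so N* = 707.
Substitute into dN/dt = 0: 0.956(1 - 707/921) = 0.0398C*.
The bracket is 0.232, giving C* = 0.222/0.0398 = 5.58.

N* ≈ 707, C* ≈ 5.58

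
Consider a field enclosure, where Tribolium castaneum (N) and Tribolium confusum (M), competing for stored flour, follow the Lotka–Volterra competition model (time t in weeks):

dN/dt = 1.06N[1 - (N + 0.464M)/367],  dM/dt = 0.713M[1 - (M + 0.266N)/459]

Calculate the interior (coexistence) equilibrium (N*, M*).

N* ≈ 176, M* ≈ 412

Setting both brackets to zero gives the nullclines N + 0.464M = 367 and 0.266N + M = 459.
Substituting M = 459 - 0.266N into the first: N(1 - 0.464·0.266) = 367 - 0.464·459.
So N* = 154/0.877 = 176, and then M* = 459 - 0.266·176 = 412.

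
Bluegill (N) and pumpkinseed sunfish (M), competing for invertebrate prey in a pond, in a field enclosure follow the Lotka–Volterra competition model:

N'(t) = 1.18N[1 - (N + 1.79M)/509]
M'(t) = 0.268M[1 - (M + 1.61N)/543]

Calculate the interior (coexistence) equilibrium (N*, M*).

N* ≈ 246, M* ≈ 147

Setting both brackets to zero gives the nullclines N + 1.79M = 509 and 1.61N + M = 543.
Substituting M = 543 - 1.61N into the first: N(1 - 1.79·1.61) = 509 - 1.79·543.
So N* = -463/-1.88 = 246, and then M* = 543 - 1.61·246 = 147.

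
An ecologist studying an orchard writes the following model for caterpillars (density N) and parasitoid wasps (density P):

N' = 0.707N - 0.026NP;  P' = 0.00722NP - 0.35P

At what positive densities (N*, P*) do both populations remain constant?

Set dP/dt = 0 with P > 0: 0.00722N - 0.35 = 0, so N* = 0.35/0.00722 = 48.5.
Set dN/dt = 0 with N > 0: 0.707 - 0.026P = 0, so P* = 0.707/0.026 = 27.2.

N* ≈ 48.5, P* ≈ 27.2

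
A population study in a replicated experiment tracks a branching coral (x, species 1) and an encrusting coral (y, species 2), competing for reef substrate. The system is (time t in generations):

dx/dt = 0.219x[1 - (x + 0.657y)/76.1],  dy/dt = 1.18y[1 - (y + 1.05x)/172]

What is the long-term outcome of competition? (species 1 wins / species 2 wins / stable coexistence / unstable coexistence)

species 2 excludes species 1

Compare the nullcline intercepts: K1/α12 = 76.1/0.657 = 116 < K2 = 172; K2/α21 = 172/1.05 = 164 > K1 = 76.1.
Since the inequalities point opposite ways, species 2 can invade but species 1 cannot.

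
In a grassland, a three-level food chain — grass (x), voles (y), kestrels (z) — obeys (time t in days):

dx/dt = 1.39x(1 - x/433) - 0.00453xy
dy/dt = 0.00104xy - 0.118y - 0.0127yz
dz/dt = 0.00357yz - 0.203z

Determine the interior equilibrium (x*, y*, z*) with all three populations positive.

From dz/dt = 0: 0.00357y* = 0.203, so y* = 56.9.
From dx/dt = 0: 1.39(1 - x*/433) = 0.00453·56.9, giving x* = 433·(1 - 0.185) = 353.
From dy/dt = 0: 0.00104·353 - 0.118 = 0.0127z*, so z* = 0.249/0.0127 = 19.6.

x* ≈ 353, y* ≈ 56.9, z* ≈ 19.6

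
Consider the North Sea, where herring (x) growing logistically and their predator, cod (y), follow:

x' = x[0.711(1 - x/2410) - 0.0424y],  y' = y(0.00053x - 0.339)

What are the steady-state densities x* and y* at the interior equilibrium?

From dy/dt = 0 with y > 0: 0.00053x* = 0.339, so x* = 640.
Substitute into dx/dt = 0: 0.711(1 - 640/2410) = 0.0424y*.
The bracket is 0.735, giving y* = 0.522/0.0424 = 12.3.

x* ≈ 640, y* ≈ 12.3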